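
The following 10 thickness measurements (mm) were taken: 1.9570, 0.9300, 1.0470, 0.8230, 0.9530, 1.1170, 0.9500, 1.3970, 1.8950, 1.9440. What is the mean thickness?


Formula: Average = sum / n
Substituting: Average = 13.0130 / 10
Result: 1.3013 mm


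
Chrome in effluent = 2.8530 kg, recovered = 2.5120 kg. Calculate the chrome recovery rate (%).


Formula: Recovery = recovered / input * 100
Substituting: Recovery = 2.5120 / 2.8530 * 100
Result: 88.0477 %


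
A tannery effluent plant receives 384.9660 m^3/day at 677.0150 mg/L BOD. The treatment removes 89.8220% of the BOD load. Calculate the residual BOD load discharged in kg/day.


Load_in = volume * conc / 1000 = 384.9660 * 677.0150 / 1000 = 260.6278 kg/day
Removed = Load_in * eff / 100 = 260.6278 * 89.8220 / 100 = 234.1011 kg/day
Load_out = Load_in - Removed = 260.6278 - 234.1011 = 26.5267 kg/day


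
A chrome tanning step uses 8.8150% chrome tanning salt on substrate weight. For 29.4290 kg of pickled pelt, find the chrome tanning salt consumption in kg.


Formula: Chrome = substrate * pct / 100
Substituting: Chrome = 29.4290 * 8.8150 / 100
Result: 2.5942 kg


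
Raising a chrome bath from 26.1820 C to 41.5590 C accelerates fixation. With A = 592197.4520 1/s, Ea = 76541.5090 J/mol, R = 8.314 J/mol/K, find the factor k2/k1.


T1 = 26.1820 + 273.15 = 299.3320 K; T2 = 41.5590 + 273.15 = 314.7090 K
k1 = A * exp(-Ea/(R*T1)) = 592197.4520 * exp(-76541.5090/(8.314*299.3320)) = 2.6013e-08 1/s
k2 = A * exp(-Ea/(R*T2)) = 592197.4520 * exp(-76541.5090/(8.314*314.7090)) = 1.1690e-07 1/s
k2/k1 = 1.1690e-07 / 2.6013e-08 = 4.4942


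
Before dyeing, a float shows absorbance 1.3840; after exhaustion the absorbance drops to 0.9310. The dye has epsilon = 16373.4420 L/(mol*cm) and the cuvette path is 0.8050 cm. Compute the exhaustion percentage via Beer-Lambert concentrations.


c_initial = A_i / (epsilon * l) = 1.3840 / (16373.4420 * 0.8050) = 1.0500e-04 mol/L
c_final = A_f / (epsilon * l) = 0.9310 / (16373.4420 * 0.8050) = 7.0634e-05 mol/L
Exhaustion = (c_initial - c_final) / c_initial * 100 = (1.0500e-04 - 7.0634e-05) / 1.0500e-04 * 100 = 32.7312 %


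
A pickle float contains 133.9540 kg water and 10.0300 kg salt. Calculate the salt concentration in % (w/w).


Formula: Conc = salt / (water + salt) * 100
Substituting: Conc = 10.0300 / (133.9540 + 10.0300) * 100
Result: 6.9661 %


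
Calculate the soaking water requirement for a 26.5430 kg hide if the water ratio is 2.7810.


Formula: Water = hide_weight * ratio
Substituting: Water = 26.5430 * 2.7810
Result: 73.8161 kg


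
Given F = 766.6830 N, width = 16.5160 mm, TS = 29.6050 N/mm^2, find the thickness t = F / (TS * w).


Formula: t = F / (TS * w)
Substituting: t = 766.6830 / (29.6050 * 16.5160)
Result: 1.5680 mm


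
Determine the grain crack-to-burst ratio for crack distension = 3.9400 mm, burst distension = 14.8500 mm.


Formula: Ratio = crack / burst
Substituting: Ratio = 3.9400 / 14.8500
Result: 0.2653


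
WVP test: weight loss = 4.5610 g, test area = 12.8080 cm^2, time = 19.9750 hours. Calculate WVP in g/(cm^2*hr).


Formula: WVP = loss / (area * time)
Substituting: WVP = 4.5610 / (12.8080 * 19.9750)
Result: 0.0178276 g/(cm^2*hr)


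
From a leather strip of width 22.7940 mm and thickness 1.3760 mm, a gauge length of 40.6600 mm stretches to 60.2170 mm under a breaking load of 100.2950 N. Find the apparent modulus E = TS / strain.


TS = F / (w * t) = 100.2950 / (22.7940 * 1.3760) = 3.1977 N/mm^2
strain = (Lf - L0) / L0 = (60.2170 - 40.6600) / 40.6600 = 0.4810
E = TS / strain = 3.1977 / 0.4810 = 6.6482 N/mm^2


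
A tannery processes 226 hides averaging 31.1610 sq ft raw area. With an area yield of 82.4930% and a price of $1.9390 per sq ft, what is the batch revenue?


Raw_total = N * avg_area = 226 * 31.1610 = 7042.3860 sq ft
Finished = Raw_total * yield / 100 = 7042.3860 * 82.4930 / 100 = 5809.4755 sq ft
Value = Finished * price = 5809.4755 * 1.9390 = 11264.5730 $


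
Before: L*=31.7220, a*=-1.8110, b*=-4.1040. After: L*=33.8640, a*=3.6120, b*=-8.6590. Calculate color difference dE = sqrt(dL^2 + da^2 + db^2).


dL = 2.1420, da = 5.4230, db = -4.5550
dE = sqrt(2.1420^2 + 5.4230^2 + (-4.5550)^2) = 7.3990


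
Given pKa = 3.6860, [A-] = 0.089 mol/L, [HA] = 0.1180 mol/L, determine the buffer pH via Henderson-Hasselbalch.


ratio = [A-] / [HA] = 0.089 / 0.1180 = 0.7542
log10(ratio) = -0.1225
pH = pKa + log10(ratio) = 3.6860 - 0.1225 = 3.5635


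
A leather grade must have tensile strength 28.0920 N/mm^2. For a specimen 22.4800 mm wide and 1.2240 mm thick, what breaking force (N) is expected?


Formula: F = TS * w * t
Substituting: F = 28.0920 * 22.4800 * 1.2240
Result: 772.9660 N


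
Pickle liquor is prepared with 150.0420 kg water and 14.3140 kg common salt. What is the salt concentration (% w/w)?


Formula: Conc = salt / (water + salt) * 100
Substituting: Conc = 14.3140 / (150.0420 + 14.3140) * 100
Result: 8.7091 %


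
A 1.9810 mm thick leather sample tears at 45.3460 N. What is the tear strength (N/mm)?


Formula: Tear strength = force / thickness
Substituting: Tear strength = 45.3460 / 1.9810
Result: 22.8905 N/mm


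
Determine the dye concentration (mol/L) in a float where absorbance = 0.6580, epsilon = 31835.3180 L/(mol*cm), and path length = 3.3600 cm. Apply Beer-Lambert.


Formula: c = A / (epsilon * l)
Substituting: c = 0.6580 / (31835.3180 * 3.3600)
Result: 6.1514e-06 mol/L


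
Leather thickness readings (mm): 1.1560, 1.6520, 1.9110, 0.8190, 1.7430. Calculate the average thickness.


Formula: Average = sum / n
Substituting: Average = 7.2810 / 5
Result: 1.4562 mm


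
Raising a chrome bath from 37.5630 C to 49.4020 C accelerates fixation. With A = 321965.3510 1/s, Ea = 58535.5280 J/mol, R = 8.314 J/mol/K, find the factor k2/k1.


T1 = 37.5630 + 273.15 = 310.7130 K; T2 = 49.4020 + 273.15 = 322.5520 K
k1 = A * exp(-Ea/(R*T1)) = 321965.3510 * exp(-58535.5280/(8.314*310.7130)) = 4.6443e-05 1/s
k2 = A * exp(-Ea/(R*T2)) = 321965.3510 * exp(-58535.5280/(8.314*322.5520)) = 1.0669e-04 1/s
k2/k1 = 1.0669e-04 / 4.6443e-05 = 2.2972


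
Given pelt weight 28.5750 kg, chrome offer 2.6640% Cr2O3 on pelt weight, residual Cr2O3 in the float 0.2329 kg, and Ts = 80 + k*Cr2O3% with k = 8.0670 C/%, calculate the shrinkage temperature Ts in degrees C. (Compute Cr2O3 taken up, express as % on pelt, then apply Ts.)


Offered = pelt * offer_pct / 100 = 28.5750 * 2.6640 / 100 = 0.7612 kg
Uptake = offered - residual = 0.7612 - 0.2329 = 0.5283 kg
Cr2O3% on pelt = uptake / pelt * 100 = 0.5283 / 28.5750 * 100 = 1.8490 %
Ts = 80 + k * Cr2O3% = 80 + 8.0670 * 1.8490 = 94.9155 C


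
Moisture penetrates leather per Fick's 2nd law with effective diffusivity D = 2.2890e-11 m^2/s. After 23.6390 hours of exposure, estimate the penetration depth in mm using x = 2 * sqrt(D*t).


t = 23.6390 hr * 3600 = 85100.4000 s
D * t = 2.2890e-11 * 85100.4000 = 1.9479e-06
x = 2 * sqrt(D*t) = 2 * sqrt(1.9479e-06) = 0.00279138 m = 2.7914 mm


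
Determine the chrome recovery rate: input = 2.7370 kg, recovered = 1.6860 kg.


Formula: Recovery = recovered / input * 100
Substituting: Recovery = 1.6860 / 2.7370 * 100
Result: 61.6003 %


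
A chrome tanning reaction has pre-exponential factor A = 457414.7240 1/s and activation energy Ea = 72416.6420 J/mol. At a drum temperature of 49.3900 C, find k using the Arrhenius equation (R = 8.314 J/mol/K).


T_K = T_C + 273.15 = 49.3900 + 273.15 = 322.5400 K
exponent = -Ea / (R * T_K) = -72416.6420 / (8.314 * 322.5400) = -27.0050
k = A * exp(exponent) = 457414.7240 * exp(-27.0050) = 8.5540e-07 1/s


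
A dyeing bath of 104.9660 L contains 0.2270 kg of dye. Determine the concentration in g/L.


Formula: Conc = dye_mass(kg) / volume(L) * 1000
Substituting: Conc = 0.2270 / 104.9660 * 1000
Result: 2.1626 g/L


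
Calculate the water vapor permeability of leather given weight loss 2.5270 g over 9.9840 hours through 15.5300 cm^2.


Formula: WVP = loss / (area * time)
Substituting: WVP = 2.5270 / (15.5300 * 9.9840)
Result: 0.0162978 g/(cm^2*hr)


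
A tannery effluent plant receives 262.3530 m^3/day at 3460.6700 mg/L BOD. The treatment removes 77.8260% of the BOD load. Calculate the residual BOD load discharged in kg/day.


Load_in = volume * conc / 1000 = 262.3530 * 3460.6700 / 1000 = 907.9172 kg/day
Removed = Load_in * eff / 100 = 907.9172 * 77.8260 / 100 = 706.5956 kg/day
Load_out = Load_in - Removed = 907.9172 - 706.5956 = 201.3216 kg/day


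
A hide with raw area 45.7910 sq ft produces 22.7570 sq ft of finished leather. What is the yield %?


Formula: Yield = finished / raw * 100
Substituting: Yield = 22.7570 / 45.7910 * 100
Result: 49.6975 %


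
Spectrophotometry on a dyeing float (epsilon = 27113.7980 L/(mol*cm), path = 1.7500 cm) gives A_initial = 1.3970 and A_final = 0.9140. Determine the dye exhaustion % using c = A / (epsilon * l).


c_initial = A_i / (epsilon * l) = 1.3970 / (27113.7980 * 1.7500) = 2.9442e-05 mol/L
c_final = A_f / (epsilon * l) = 0.9140 / (27113.7980 * 1.7500) = 1.9263e-05 mol/L
Exhaustion = (c_initial - c_final) / c_initial * 100 = (2.9442e-05 - 1.9263e-05) / 2.9442e-05 * 100 = 34.5741 %


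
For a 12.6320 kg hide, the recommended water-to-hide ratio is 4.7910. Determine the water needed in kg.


Formula: Water = hide_weight * ratio
Substituting: Water = 12.6320 * 4.7910
Result: 60.5199 kg


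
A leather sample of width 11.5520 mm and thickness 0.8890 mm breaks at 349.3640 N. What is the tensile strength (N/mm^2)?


Formula: TS = force / (width * thickness)
Substituting: TS = 349.3640 / (11.5520 * 0.8890)
Result: 34.0188 N/mm^2


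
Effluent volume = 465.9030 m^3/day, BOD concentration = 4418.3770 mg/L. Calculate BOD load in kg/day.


Formula: BOD_load = volume * conc / 1000
Substituting: BOD_load = 465.9030 * 4418.3770 / 1000
Result: 2058.5351 kg/day


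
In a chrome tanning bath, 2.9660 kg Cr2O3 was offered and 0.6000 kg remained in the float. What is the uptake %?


Formula: Uptake = (offered - residual) / offered * 100
Substituting: Uptake = (2.9660 - 0.6000) / 2.9660 * 100
Result: 79.7707 %


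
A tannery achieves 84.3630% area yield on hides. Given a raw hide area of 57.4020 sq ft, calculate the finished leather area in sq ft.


Formula: finished = raw * yield / 100
Substituting: finished = 57.4020 * 84.3630 / 100
Result: 48.4260 sq ft


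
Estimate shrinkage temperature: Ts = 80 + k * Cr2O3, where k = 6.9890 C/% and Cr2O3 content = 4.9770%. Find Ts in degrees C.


Formula: Ts = 80 + k * Cr2O3
Substituting: Ts = 80 + 6.9890 * 4.9770
Result: 114.7843 C


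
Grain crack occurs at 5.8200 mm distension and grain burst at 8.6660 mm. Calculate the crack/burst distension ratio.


Formula: Ratio = crack / burst
Substituting: Ratio = 5.8200 / 8.6660
Result: 0.6716


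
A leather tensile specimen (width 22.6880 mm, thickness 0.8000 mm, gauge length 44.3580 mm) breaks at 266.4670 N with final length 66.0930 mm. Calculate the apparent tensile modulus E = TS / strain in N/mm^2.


TS = F / (w * t) = 266.4670 / (22.6880 * 0.8000) = 14.6811 N/mm^2
strain = (Lf - L0) / L0 = (66.0930 - 44.3580) / 44.3580 = 0.4900
E = TS / strain = 14.6811 / 0.4900 = 29.9619 N/mm^2


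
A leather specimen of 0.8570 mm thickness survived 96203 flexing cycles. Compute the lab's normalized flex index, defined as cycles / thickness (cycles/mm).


Formula: Index = cycles / thickness
Substituting: Index = 96203 / 0.8570
Result: 112255.5426 cycles/mm


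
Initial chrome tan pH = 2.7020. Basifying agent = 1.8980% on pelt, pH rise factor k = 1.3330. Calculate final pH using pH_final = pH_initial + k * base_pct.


Formula: pH_final = pH_initial + k * base_pct
Substituting: pH_final = 2.7020 + 1.3330 * 1.8980
Result: 5.2320


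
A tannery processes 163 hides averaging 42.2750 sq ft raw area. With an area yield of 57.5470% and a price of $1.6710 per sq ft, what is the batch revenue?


Raw_total = N * avg_area = 163 * 42.2750 = 6890.8250 sq ft
Finished = Raw_total * yield / 100 = 6890.8250 * 57.5470 / 100 = 3965.4631 sq ft
Value = Finished * price = 3965.4631 * 1.6710 = 6626.2888 $


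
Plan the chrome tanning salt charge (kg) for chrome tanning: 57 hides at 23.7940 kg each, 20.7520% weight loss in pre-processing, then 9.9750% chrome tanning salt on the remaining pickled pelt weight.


Total_raw = N * avg_wt = 57 * 23.7940 = 1356.2580 kg
Substrate = Total_raw * (1 - loss/100) = 1356.2580 * (1 - 20.7520/100) = 1074.8073 kg
Chrome = Substrate * pct / 100 = 1074.8073 * 9.9750 / 100 = 107.2120 kg


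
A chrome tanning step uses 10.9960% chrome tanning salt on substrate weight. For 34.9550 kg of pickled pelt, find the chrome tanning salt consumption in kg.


Formula: Chrome = substrate * pct / 100
Substituting: Chrome = 34.9550 * 10.9960 / 100
Result: 3.8437 kg


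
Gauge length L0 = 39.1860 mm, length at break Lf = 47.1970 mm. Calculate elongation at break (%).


Formula: Elongation = (Lf - L0) / L0 * 100
Substituting: Elongation = (47.1970 - 39.1860) / 39.1860 * 100
Result: 20.4435 %


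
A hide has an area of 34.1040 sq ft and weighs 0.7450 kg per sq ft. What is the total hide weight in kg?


Formula: Weight = area * weight_per_sqft
Substituting: Weight = 34.1040 * 0.7450
Result: 25.4075 kg


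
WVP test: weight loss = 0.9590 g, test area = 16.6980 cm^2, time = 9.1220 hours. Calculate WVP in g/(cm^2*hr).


Formula: WVP = loss / (area * time)
Substituting: WVP = 0.9590 / (16.6980 * 9.1220)
Result: 0.00629599 g/(cm^2*hr)


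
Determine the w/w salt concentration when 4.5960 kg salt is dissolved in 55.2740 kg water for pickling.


Formula: Conc = salt / (water + salt) * 100
Substituting: Conc = 4.5960 / (55.2740 + 4.5960) * 100
Result: 7.6766 %


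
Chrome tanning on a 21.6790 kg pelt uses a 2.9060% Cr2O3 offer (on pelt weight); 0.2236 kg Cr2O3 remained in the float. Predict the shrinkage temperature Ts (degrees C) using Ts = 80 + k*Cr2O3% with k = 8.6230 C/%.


Offered = pelt * offer_pct / 100 = 21.6790 * 2.9060 / 100 = 0.6300 kg
Uptake = offered - residual = 0.6300 - 0.2236 = 0.4064 kg
Cr2O3% on pelt = uptake / pelt * 100 = 0.4064 / 21.6790 * 100 = 1.8746 %
Ts = 80 + k * Cr2O3% = 80 + 8.6230 * 1.8746 = 96.1646 C


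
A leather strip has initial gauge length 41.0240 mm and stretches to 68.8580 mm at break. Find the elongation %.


Formula: Elongation = (Lf - L0) / L0 * 100
Substituting: Elongation = (68.8580 - 41.0240) / 41.0240 * 100
Result: 67.8481 %


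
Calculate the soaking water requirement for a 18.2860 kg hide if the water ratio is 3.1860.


Formula: Water = hide_weight * ratio
Substituting: Water = 18.2860 * 3.1860
Result: 58.2592 kg


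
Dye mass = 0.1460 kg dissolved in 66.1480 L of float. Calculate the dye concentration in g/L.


Formula: Conc = dye_mass(kg) / volume(L) * 1000
Substituting: Conc = 0.1460 / 66.1480 * 1000
Result: 2.2072 g/L


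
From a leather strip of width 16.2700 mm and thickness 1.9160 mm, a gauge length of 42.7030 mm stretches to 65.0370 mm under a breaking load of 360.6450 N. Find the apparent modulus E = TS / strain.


TS = F / (w * t) = 360.6450 / (16.2700 * 1.9160) = 11.5690 N/mm^2
strain = (Lf - L0) / L0 = (65.0370 - 42.7030) / 42.7030 = 0.5230
E = TS / strain = 11.5690 / 0.5230 = 22.1202 N/mm^2


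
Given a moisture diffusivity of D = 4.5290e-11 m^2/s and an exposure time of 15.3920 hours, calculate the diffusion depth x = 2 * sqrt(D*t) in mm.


t = 15.3920 hr * 3600 = 55411.2000 s
D * t = 4.5290e-11 * 55411.2000 = 2.5096e-06
x = 2 * sqrt(D*t) = 2 * sqrt(2.5096e-06) = 0.00316833 m = 3.1683 mm


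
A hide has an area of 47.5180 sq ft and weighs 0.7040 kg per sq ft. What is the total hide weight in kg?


Formula: Weight = area * weight_per_sqft
Substituting: Weight = 47.5180 * 0.7040
Result: 33.4527 kg


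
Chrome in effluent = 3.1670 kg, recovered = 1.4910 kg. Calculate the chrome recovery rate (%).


Formula: Recovery = recovered / input * 100
Substituting: Recovery = 1.4910 / 3.1670 * 100
Result: 47.0793 %


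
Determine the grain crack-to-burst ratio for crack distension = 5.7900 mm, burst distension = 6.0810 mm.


Formula: Ratio = crack / burst
Substituting: Ratio = 5.7900 / 6.0810
Result: 0.9521


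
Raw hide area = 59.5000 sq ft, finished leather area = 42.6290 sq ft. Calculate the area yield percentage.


Formula: Yield = finished / raw * 100
Substituting: Yield = 42.6290 / 59.5000 * 100
Result: 71.6454 %


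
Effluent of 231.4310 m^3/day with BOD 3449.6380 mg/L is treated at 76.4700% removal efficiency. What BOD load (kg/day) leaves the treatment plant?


Load_in = volume * conc / 1000 = 231.4310 * 3449.6380 / 1000 = 798.3532 kg/day
Removed = Load_in * eff / 100 = 798.3532 * 76.4700 / 100 = 610.5007 kg/day
Load_out = Load_in - Removed = 798.3532 - 610.5007 = 187.8525 kg/day


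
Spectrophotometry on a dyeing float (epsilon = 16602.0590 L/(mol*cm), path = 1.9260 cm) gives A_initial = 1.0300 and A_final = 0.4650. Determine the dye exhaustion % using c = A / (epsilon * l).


c_initial = A_i / (epsilon * l) = 1.0300 / (16602.0590 * 1.9260) = 3.2212e-05 mol/L
c_final = A_f / (epsilon * l) = 0.4650 / (16602.0590 * 1.9260) = 1.4542e-05 mol/L
Exhaustion = (c_initial - c_final) / c_initial * 100 = (3.2212e-05 - 1.4542e-05) / 3.2212e-05 * 100 = 54.8544 %


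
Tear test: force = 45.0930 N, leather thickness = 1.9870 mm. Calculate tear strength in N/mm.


Formula: Tear strength = force / thickness
Substituting: Tear strength = 45.0930 / 1.9870
Result: 22.6940 N/mm


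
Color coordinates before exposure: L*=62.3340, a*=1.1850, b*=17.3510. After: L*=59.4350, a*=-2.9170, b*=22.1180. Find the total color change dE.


dL = -2.8990, da = -4.1020, db = 4.7670
dE = sqrt((-2.8990)^2 + (-4.1020)^2 + 4.7670^2) = 6.9249


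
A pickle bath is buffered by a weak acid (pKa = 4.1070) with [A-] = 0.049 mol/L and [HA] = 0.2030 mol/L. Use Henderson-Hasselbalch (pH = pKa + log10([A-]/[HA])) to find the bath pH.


ratio = [A-] / [HA] = 0.049 / 0.2030 = 0.2414
log10(ratio) = -0.6173
pH = pKa + log10(ratio) = 4.1070 - 0.6173 = 3.4897


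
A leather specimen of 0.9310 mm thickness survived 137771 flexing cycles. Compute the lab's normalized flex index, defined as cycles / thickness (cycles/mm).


Formula: Index = cycles / thickness
Substituting: Index = 137771 / 0.9310
Result: 147981.7401 cycles/mm


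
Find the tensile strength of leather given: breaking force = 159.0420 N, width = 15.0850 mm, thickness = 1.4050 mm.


Formula: TS = force / (width * thickness)
Substituting: TS = 159.0420 / (15.0850 * 1.4050)
Result: 7.5040 N/mm^2


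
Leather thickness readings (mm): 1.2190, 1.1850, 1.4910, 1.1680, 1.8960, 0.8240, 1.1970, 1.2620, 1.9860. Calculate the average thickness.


Formula: Average = sum / n
Substituting: Average = 12.2280 / 9
Result: 1.3587 mm


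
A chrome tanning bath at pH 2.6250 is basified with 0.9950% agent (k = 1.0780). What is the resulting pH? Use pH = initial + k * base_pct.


Formula: pH_final = pH_initial + k * base_pct
Substituting: pH_final = 2.6250 + 1.0780 * 0.9950
Result: 3.6976


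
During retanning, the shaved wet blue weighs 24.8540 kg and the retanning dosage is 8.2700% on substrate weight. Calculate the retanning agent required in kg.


Formula: Retan = substrate * pct / 100
Substituting: Retan = 24.8540 * 8.2700 / 100
Result: 2.0554 kg


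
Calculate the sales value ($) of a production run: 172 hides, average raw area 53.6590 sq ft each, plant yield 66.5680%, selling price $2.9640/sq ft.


Raw_total = N * avg_area = 172 * 53.6590 = 9229.3480 sq ft
Finished = Raw_total * yield / 100 = 9229.3480 * 66.5680 / 100 = 6143.7924 sq ft
Value = Finished * price = 6143.7924 * 2.9640 = 18210.2006 $


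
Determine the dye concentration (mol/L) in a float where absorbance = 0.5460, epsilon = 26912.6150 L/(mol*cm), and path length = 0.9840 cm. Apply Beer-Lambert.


Formula: c = A / (epsilon * l)
Substituting: c = 0.5460 / (26912.6150 * 0.9840)
Result: 2.0618e-05 mol/L


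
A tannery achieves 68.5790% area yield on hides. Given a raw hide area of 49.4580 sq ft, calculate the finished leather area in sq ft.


Formula: finished = raw * yield / 100
Substituting: finished = 49.4580 * 68.5790 / 100
Result: 33.9178 sq ft


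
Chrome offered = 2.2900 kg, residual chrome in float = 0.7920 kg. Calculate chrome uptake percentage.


Formula: Uptake = (offered - residual) / offered * 100
Substituting: Uptake = (2.2900 - 0.7920) / 2.2900 * 100
Result: 65.4148 %


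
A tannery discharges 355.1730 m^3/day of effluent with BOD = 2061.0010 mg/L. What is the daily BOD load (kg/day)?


Formula: BOD_load = volume * conc / 1000
Substituting: BOD_load = 355.1730 * 2061.0010 / 1000
Result: 732.0119 kg/day


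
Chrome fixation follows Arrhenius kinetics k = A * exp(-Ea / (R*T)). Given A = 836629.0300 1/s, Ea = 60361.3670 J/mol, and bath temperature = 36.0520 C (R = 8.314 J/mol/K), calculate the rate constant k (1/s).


T_K = T_C + 273.15 = 36.0520 + 273.15 = 309.2020 K
exponent = -Ea / (R * T_K) = -60361.3670 / (8.314 * 309.2020) = -23.4805
k = A * exp(exponent) = 836629.0300 * exp(-23.4805) = 5.3100e-05 1/s


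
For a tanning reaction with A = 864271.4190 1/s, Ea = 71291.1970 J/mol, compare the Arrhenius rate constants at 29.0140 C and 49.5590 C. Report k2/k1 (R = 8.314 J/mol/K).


T1 = 29.0140 + 273.15 = 302.1640 K; T2 = 49.5590 + 273.15 = 322.7090 K
k1 = A * exp(-Ea/(R*T1)) = 864271.4190 * exp(-71291.1970/(8.314*302.1640)) = 4.0945e-07 1/s
k2 = A * exp(-Ea/(R*T2)) = 864271.4190 * exp(-71291.1970/(8.314*322.7090)) = 2.4936e-06 1/s
k2/k1 = 2.4936e-06 / 4.0945e-07 = 6.0901


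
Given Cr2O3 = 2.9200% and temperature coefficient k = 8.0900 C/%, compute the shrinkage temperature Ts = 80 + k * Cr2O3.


Formula: Ts = 80 + k * Cr2O3
Substituting: Ts = 80 + 8.0900 * 2.9200
Result: 103.6228 C


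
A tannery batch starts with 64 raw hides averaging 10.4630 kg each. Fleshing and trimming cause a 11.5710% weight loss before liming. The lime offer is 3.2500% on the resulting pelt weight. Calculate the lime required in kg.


Total_raw = N * avg_wt = 64 * 10.4630 = 669.6320 kg
Substrate = Total_raw * (1 - loss/100) = 669.6320 * (1 - 11.5710/100) = 592.1489 kg
Lime = Substrate * pct / 100 = 592.1489 * 3.2500 / 100 = 19.2448 kg


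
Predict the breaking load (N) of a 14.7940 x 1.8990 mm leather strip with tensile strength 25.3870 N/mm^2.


Formula: F = TS * w * t
Substituting: F = 25.3870 * 14.7940 * 1.8990
Result: 713.2175 N


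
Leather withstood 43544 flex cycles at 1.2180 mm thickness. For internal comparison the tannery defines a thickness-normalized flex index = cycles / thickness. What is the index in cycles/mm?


Formula: Index = cycles / thickness
Substituting: Index = 43544 / 1.2180
Result: 35750.4105 cycles/mm


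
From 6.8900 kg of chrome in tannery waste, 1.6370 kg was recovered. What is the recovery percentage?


Formula: Recovery = recovered / input * 100
Substituting: Recovery = 1.6370 / 6.8900 * 100
Result: 23.7591 %


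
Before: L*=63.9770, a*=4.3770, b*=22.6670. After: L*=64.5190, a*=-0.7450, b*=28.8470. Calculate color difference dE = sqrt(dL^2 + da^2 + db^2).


dL = 0.5420, da = -5.1220, db = 6.1800
dE = sqrt(0.5420^2 + (-5.1220)^2 + 6.1800^2) = 8.0449


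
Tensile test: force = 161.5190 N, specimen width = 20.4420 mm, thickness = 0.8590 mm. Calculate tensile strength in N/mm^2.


Formula: TS = force / (width * thickness)
Substituting: TS = 161.5190 / (20.4420 * 0.8590)
Result: 9.1983 N/mm^2


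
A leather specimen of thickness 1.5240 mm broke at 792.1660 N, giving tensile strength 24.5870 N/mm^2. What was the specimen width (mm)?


Formula: w = F / (TS * t)
Substituting: w = 792.1660 / (24.5870 * 1.5240)
Result: 21.1410 mm


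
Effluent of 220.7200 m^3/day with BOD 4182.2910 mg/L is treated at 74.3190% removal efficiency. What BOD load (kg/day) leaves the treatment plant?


Load_in = volume * conc / 1000 = 220.7200 * 4182.2910 / 1000 = 923.1153 kg/day
Removed = Load_in * eff / 100 = 923.1153 * 74.3190 / 100 = 686.0500 kg/day
Load_out = Load_in - Removed = 923.1153 - 686.0500 = 237.0652 kg/day


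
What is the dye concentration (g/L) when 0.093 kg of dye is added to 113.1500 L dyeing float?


Formula: Conc = dye_mass(kg) / volume(L) * 1000
Substituting: Conc = 0.093 / 113.1500 * 1000
Result: 0.8219 g/L


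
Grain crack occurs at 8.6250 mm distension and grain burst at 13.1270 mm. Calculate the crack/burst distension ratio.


Formula: Ratio = crack / burst
Substituting: Ratio = 8.6250 / 13.1270
Result: 0.6570


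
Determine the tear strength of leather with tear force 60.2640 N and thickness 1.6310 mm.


Formula: Tear strength = force / thickness
Substituting: Tear strength = 60.2640 / 1.6310
Result: 36.9491 N/mm


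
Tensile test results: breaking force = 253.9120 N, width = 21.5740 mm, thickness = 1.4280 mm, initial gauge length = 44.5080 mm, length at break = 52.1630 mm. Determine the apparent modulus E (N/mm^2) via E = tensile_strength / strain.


TS = F / (w * t) = 253.9120 / (21.5740 * 1.4280) = 8.2418 N/mm^2
strain = (Lf - L0) / L0 = (52.1630 - 44.5080) / 44.5080 = 0.1720
E = TS / strain = 8.2418 / 0.1720 = 47.9200 N/mm^2


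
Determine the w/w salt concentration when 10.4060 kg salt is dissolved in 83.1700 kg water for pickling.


Formula: Conc = salt / (water + salt) * 100
Substituting: Conc = 10.4060 / (83.1700 + 10.4060) * 100
Result: 11.1204 %


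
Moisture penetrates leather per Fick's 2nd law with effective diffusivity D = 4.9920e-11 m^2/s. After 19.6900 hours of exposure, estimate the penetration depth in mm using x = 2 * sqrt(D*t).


t = 19.6900 hr * 3600 = 70884.0000 s
D * t = 4.9920e-11 * 70884.0000 = 3.5385e-06
x = 2 * sqrt(D*t) = 2 * sqrt(3.5385e-06) = 0.0037622 m = 3.7622 mm


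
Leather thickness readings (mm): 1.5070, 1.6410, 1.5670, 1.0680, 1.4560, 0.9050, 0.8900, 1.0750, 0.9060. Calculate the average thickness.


Formula: Average = sum / n
Substituting: Average = 11.0150 / 9
Result: 1.2239 mm


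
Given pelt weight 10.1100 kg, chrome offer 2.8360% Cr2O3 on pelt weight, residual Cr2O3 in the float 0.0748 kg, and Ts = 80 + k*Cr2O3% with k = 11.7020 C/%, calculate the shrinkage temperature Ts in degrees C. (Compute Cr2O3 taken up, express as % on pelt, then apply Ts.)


Offered = pelt * offer_pct / 100 = 10.1100 * 2.8360 / 100 = 0.2867 kg
Uptake = offered - residual = 0.2867 - 0.0748 = 0.2119 kg
Cr2O3% on pelt = uptake / pelt * 100 = 0.2119 / 10.1100 * 100 = 2.0961 %
Ts = 80 + k * Cr2O3% = 80 + 11.7020 * 2.0961 = 104.5290 C


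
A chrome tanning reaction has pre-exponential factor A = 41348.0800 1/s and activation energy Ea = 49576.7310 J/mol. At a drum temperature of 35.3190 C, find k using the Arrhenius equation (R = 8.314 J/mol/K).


T_K = T_C + 273.15 = 35.3190 + 273.15 = 308.4690 K
exponent = -Ea / (R * T_K) = -49576.7310 / (8.314 * 308.4690) = -19.3311
k = A * exp(exponent) = 41348.0800 * exp(-19.3311) = 1.6637e-04 1/s


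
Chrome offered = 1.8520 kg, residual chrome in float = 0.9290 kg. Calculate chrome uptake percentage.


Formula: Uptake = (offered - residual) / offered * 100
Substituting: Uptake = (1.8520 - 0.9290) / 1.8520 * 100
Result: 49.8380 %


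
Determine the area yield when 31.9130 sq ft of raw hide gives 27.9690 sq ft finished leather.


Formula: Yield = finished / raw * 100
Substituting: Yield = 27.9690 / 31.9130 * 100
Result: 87.6414 %


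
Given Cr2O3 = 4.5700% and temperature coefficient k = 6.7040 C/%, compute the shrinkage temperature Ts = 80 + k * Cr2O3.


Formula: Ts = 80 + k * Cr2O3
Substituting: Ts = 80 + 6.7040 * 4.5700
Result: 110.6373 C


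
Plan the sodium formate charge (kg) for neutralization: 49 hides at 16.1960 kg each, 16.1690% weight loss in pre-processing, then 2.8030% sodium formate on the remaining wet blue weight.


Total_raw = N * avg_wt = 49 * 16.1960 = 793.6040 kg
Substrate = Total_raw * (1 - loss/100) = 793.6040 * (1 - 16.1690/100) = 665.2862 kg
Neutralizer = Substrate * pct / 100 = 665.2862 * 2.8030 / 100 = 18.6480 kg


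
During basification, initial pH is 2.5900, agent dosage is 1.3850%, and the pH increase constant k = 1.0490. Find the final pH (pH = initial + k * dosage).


Formula: pH_final = pH_initial + k * base_pct
Substituting: pH_final = 2.5900 + 1.0490 * 1.3850
Result: 4.0429


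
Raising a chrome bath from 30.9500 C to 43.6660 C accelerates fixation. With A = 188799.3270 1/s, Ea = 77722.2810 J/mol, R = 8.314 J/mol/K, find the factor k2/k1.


T1 = 30.9500 + 273.15 = 304.1000 K; T2 = 43.6660 + 273.15 = 316.8160 K
k1 = A * exp(-Ea/(R*T1)) = 188799.3270 * exp(-77722.2810/(8.314*304.1000)) = 8.4201e-09 1/s
k2 = A * exp(-Ea/(R*T2)) = 188799.3270 * exp(-77722.2810/(8.314*316.8160)) = 2.8918e-08 1/s
k2/k1 = 2.8918e-08 / 8.4201e-09 = 3.4344


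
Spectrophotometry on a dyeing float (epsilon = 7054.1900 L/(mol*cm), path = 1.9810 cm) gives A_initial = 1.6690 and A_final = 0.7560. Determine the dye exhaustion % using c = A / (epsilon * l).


c_initial = A_i / (epsilon * l) = 1.6690 / (7054.1900 * 1.9810) = 1.1943e-04 mol/L
c_final = A_f / (epsilon * l) = 0.7560 / (7054.1900 * 1.9810) = 5.4099e-05 mol/L
Exhaustion = (c_initial - c_final) / c_initial * 100 = (1.1943e-04 - 5.4099e-05) / 1.1943e-04 * 100 = 54.7034 %


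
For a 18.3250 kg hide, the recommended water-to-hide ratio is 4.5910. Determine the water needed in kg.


Formula: Water = hide_weight * ratio
Substituting: Water = 18.3250 * 4.5910
Result: 84.1301 kg


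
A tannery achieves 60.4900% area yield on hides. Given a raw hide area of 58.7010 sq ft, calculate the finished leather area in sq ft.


Formula: finished = raw * yield / 100
Substituting: finished = 58.7010 * 60.4900 / 100
Result: 35.5082 sq ft


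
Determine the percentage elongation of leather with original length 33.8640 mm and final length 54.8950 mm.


Formula: Elongation = (Lf - L0) / L0 * 100
Substituting: Elongation = (54.8950 - 33.8640) / 33.8640 * 100
Result: 62.1043 %


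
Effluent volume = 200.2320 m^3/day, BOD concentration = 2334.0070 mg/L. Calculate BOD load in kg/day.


Formula: BOD_load = volume * conc / 1000
Substituting: BOD_load = 200.2320 * 2334.0070 / 1000
Result: 467.3429 kg/day


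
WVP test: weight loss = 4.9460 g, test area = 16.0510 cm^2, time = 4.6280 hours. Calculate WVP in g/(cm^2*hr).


Formula: WVP = loss / (area * time)
Substituting: WVP = 4.9460 / (16.0510 * 4.6280)
Result: 0.0665823 g/(cm^2*hr)


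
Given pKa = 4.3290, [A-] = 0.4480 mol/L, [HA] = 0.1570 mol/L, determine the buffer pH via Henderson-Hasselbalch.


ratio = [A-] / [HA] = 0.4480 / 0.1570 = 2.8535
log10(ratio) = 0.4554
pH = pKa + log10(ratio) = 4.3290 + 0.4554 = 4.7844


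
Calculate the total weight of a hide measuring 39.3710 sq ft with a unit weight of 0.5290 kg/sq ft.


Formula: Weight = area * weight_per_sqft
Substituting: Weight = 39.3710 * 0.5290
Result: 20.8273 kg


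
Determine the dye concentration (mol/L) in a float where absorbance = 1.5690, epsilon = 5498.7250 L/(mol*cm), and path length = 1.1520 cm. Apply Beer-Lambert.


Formula: c = A / (epsilon * l)
Substituting: c = 1.5690 / (5498.7250 * 1.1520)
Result: 2.4769e-04 mol/L


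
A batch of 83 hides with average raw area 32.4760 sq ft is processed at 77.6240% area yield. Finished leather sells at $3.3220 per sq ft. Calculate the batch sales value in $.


Raw_total = N * avg_area = 83 * 32.4760 = 2695.5080 sq ft
Finished = Raw_total * yield / 100 = 2695.5080 * 77.6240 / 100 = 2092.3611 sq ft
Value = Finished * price = 2092.3611 * 3.3220 = 6950.8237 $


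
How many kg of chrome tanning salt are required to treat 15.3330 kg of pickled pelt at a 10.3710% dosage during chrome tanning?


Formula: Chrome = substrate * pct / 100
Substituting: Chrome = 15.3330 * 10.3710 / 100
Result: 1.5902 kg


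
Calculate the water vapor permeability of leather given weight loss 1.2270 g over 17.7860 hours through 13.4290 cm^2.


Formula: WVP = loss / (area * time)
Substituting: WVP = 1.2270 / (13.4290 * 17.7860)
Result: 0.00513715 g/(cm^2*hr)


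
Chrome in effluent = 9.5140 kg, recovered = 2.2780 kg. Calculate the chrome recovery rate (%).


Formula: Recovery = recovered / input * 100
Substituting: Recovery = 2.2780 / 9.5140 * 100
Result: 23.9437 %


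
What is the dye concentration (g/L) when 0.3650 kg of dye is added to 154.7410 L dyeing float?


Formula: Conc = dye_mass(kg) / volume(L) * 1000
Substituting: Conc = 0.3650 / 154.7410 * 1000
Result: 2.3588 g/L


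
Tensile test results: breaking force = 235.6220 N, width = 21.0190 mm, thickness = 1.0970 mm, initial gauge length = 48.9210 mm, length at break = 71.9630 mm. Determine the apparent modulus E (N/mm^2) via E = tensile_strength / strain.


TS = F / (w * t) = 235.6220 / (21.0190 * 1.0970) = 10.2187 N/mm^2
strain = (Lf - L0) / L0 = (71.9630 - 48.9210) / 48.9210 = 0.4710
E = TS / strain = 10.2187 / 0.4710 = 21.6956 N/mm^2


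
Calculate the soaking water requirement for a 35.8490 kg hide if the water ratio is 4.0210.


Formula: Water = hide_weight * ratio
Substituting: Water = 35.8490 * 4.0210
Result: 144.1488 kg


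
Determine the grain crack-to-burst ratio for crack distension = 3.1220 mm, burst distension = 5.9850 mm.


Formula: Ratio = crack / burst
Substituting: Ratio = 3.1220 / 5.9850
Result: 0.5216


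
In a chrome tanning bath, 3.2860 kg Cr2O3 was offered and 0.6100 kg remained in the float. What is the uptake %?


Formula: Uptake = (offered - residual) / offered * 100
Substituting: Uptake = (3.2860 - 0.6100) / 3.2860 * 100
Result: 81.4364 %


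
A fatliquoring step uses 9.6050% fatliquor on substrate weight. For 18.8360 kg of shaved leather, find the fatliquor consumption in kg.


Formula: Fat = substrate * pct / 100
Substituting: Fat = 18.8360 * 9.6050 / 100
Result: 1.8092 kg


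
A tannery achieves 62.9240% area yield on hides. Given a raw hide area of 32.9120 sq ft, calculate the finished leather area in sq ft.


Formula: finished = raw * yield / 100
Substituting: finished = 32.9120 * 62.9240 / 100
Result: 20.7095 sq ft


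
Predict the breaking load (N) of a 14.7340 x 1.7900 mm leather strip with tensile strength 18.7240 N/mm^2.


Formula: F = TS * w * t
Substituting: F = 18.7240 * 14.7340 * 1.7900
Result: 493.8242 N


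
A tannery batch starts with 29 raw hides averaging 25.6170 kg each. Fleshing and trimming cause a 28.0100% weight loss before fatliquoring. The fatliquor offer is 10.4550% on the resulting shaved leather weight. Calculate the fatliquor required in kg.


Total_raw = N * avg_wt = 29 * 25.6170 = 742.8930 kg
Substrate = Total_raw * (1 - loss/100) = 742.8930 * (1 - 28.0100/100) = 534.8087 kg
Fat = Substrate * pct / 100 = 534.8087 * 10.4550 / 100 = 55.9142 kg


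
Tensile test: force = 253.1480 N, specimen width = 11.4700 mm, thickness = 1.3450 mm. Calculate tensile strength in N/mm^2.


Formula: TS = force / (width * thickness)
Substituting: TS = 253.1480 / (11.4700 * 1.3450)
Result: 16.4093 N/mm^2


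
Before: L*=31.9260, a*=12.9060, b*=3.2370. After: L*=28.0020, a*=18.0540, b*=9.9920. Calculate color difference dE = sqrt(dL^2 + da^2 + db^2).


dL = -3.9240, da = 5.1480, db = 6.7550
dE = sqrt((-3.9240)^2 + 5.1480^2 + 6.7550^2) = 9.3557


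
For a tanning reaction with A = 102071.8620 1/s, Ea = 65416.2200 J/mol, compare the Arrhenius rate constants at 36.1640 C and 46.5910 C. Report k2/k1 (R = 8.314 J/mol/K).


T1 = 36.1640 + 273.15 = 309.3140 K; T2 = 46.5910 + 273.15 = 319.7410 K
k1 = A * exp(-Ea/(R*T1)) = 102071.8620 * exp(-65416.2200/(8.314*309.3140)) = 9.1517e-07 1/s
k2 = A * exp(-Ea/(R*T2)) = 102071.8620 * exp(-65416.2200/(8.314*319.7410)) = 2.0978e-06 1/s
k2/k1 = 2.0978e-06 / 9.1517e-07 = 2.2923


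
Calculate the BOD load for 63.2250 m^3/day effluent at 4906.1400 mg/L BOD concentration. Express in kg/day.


Formula: BOD_load = volume * conc / 1000
Substituting: BOD_load = 63.2250 * 4906.1400 / 1000
Result: 310.1907 kg/day


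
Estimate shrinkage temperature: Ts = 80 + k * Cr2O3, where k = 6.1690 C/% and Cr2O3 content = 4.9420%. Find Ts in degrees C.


Formula: Ts = 80 + k * Cr2O3
Substituting: Ts = 80 + 6.1690 * 4.9420
Result: 110.4872 C


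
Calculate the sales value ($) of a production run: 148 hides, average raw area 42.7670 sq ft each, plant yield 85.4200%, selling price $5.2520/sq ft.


Raw_total = N * avg_area = 148 * 42.7670 = 6329.5160 sq ft
Finished = Raw_total * yield / 100 = 6329.5160 * 85.4200 / 100 = 5406.6726 sq ft
Value = Finished * price = 5406.6726 * 5.2520 = 28395.8443 $


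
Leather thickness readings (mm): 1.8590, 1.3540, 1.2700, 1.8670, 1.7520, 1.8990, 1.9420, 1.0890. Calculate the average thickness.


Formula: Average = sum / n
Substituting: Average = 13.0320 / 8
Result: 1.6290 mm


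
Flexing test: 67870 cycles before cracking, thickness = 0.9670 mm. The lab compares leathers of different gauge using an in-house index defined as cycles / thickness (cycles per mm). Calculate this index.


Formula: Index = cycles / thickness
Substituting: Index = 67870 / 0.9670
Result: 70186.1427 cycles/mm


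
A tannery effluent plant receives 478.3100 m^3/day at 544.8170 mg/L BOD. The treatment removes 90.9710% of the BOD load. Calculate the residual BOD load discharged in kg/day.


Load_in = volume * conc / 1000 = 478.3100 * 544.8170 / 1000 = 260.5914 kg/day
Removed = Load_in * eff / 100 = 260.5914 * 90.9710 / 100 = 237.0626 kg/day
Load_out = Load_in - Removed = 260.5914 - 237.0626 = 23.5288 kg/day


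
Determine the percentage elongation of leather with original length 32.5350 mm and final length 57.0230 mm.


Formula: Elongation = (Lf - L0) / L0 * 100
Substituting: Elongation = (57.0230 - 32.5350) / 32.5350 * 100
Result: 75.2666 %


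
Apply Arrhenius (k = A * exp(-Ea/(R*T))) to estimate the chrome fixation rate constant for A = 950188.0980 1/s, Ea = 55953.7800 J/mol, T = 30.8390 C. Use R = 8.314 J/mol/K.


T_K = T_C + 273.15 = 30.8390 + 273.15 = 303.9890 K
exponent = -Ea / (R * T_K) = -55953.7800 / (8.314 * 303.9890) = -22.1392
k = A * exp(exponent) = 950188.0980 * exp(-22.1392) = 2.3061e-04 1/s


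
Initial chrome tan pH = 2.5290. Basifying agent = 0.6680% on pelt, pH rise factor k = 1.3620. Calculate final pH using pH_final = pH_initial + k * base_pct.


Formula: pH_final = pH_initial + k * base_pct
Substituting: pH_final = 2.5290 + 1.3620 * 0.6680
Result: 3.4388


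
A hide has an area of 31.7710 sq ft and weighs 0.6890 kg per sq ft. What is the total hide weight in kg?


Formula: Weight = area * weight_per_sqft
Substituting: Weight = 31.7710 * 0.6890
Result: 21.8902 kg


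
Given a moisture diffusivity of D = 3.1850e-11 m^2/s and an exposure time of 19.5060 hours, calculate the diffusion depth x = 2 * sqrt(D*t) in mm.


t = 19.5060 hr * 3600 = 70221.6000 s
D * t = 3.1850e-11 * 70221.6000 = 2.2366e-06
x = 2 * sqrt(D*t) = 2 * sqrt(2.2366e-06) = 0.00299103 m = 2.9910 mm


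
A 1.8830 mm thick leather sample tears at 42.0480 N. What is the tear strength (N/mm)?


Formula: Tear strength = force / thickness
Substituting: Tear strength = 42.0480 / 1.8830
Result: 22.3303 N/mm


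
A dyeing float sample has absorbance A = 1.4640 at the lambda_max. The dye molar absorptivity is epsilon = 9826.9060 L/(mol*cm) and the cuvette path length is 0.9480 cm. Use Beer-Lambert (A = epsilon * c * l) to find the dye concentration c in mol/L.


Formula: c = A / (epsilon * l)
Substituting: c = 1.4640 / (9826.9060 * 0.9480)
Result: 1.5715e-04 mol/L


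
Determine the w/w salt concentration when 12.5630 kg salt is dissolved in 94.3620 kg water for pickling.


Formula: Conc = salt / (water + salt) * 100
Substituting: Conc = 12.5630 / (94.3620 + 12.5630) * 100
Result: 11.7494 %
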